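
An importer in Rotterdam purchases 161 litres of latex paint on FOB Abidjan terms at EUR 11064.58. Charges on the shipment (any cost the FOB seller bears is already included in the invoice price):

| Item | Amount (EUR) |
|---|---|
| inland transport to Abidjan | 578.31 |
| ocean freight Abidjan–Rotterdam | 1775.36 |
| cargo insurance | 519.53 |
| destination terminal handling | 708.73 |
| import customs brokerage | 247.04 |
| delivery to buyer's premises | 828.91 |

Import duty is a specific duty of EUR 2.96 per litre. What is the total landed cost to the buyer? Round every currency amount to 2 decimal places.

FOB: the seller bears costs until goods are on board at the origin port; the buyer bears freight, insurance and all costs thereafter.
Already in the invoice (seller's account under FOB): inland to port — exclude.
CIF value = FOB price + freight + insurance = 11064.58 + 1775.36 + 519.53 = 13359.47
Import duty = 161 × 2.96 = 476.56
Buyer bears: freight 1775.36 + insurance 519.53 + destination terminal 708.73 + brokerage 247.04 + delivery 828.91 + duty 476.56 = 4556.13
Landed cost = invoice 11064.58 + 4556.13 = 15620.71

Total landed cost: EUR 15620.71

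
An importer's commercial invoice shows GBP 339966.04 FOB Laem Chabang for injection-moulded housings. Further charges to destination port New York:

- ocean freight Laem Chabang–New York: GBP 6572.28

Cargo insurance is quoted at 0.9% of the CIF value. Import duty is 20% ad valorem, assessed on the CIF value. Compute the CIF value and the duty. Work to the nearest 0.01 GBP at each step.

CIF value: GBP 349685.49; import duty: GBP 69937.10

Let C be the CIF value. C = FOB price + freight + 0.9% × C
C − 0.9% × C = 339966.04 + 6572.28
0.991 × C = 346538.32
C = 346538.32 / 0.991 = 349685.49
Insurance premium = 0.9% × 349685.49 = 3147.17
Import duty = 349685.49 × 20% = 69937.10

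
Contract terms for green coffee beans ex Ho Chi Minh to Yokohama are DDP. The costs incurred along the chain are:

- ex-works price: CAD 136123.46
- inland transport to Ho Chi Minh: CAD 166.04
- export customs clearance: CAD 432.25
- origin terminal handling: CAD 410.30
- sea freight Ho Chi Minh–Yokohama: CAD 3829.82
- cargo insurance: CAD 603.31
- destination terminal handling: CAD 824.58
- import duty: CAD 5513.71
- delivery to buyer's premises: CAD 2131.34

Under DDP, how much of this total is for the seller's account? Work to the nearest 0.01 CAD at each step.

Seller's account: CAD 150034.81

DDP: the seller bears all costs including import duty.
Seller's account: goods 136123.46 + inland to port 166.04 + export clearance 432.25 + origin terminal 410.30 + freight 3829.82 + insurance 603.31 + destination terminal 824.58 + duty 5513.71 + delivery 2131.34 = 150034.81
Buyer's account: 0.00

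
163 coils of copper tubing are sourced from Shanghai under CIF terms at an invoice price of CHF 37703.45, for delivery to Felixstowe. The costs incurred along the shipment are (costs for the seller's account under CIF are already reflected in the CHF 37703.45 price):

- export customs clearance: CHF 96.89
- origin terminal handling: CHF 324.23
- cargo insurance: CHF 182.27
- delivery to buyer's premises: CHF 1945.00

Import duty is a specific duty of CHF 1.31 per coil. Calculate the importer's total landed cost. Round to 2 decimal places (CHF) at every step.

Total landed cost: CHF 39861.98

CIF: the seller pays costs through ocean freight and marine insurance to the destination port.
Already in the invoice (seller's account under CIF): export clearance, origin terminal, insurance — exclude.
The CIF price already equals the CIF value: 37703.45
Import duty = 163 × 1.31 = 213.53
Buyer bears: delivery 1945.00 + duty 213.53 = 2158.53
Landed cost = invoice 37703.45 + 2158.53 = 39861.98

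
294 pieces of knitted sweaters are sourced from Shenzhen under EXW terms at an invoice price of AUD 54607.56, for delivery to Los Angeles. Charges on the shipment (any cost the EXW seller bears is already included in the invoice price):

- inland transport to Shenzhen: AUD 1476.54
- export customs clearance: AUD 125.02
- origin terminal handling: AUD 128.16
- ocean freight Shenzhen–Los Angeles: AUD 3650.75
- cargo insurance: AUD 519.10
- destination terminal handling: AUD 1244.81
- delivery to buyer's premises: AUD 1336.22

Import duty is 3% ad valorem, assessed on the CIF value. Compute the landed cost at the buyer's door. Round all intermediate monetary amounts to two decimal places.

Total landed cost: AUD 64903.37

EXW: the seller makes goods available at their premises; the buyer bears all onward costs.
CIF value = EXW price + inland to port + export clearance + origin terminal + freight + insurance = 54607.56 + 1476.54 + 125.02 + 128.16 + 3650.75 + 519.10 = 60507.13
Import duty = 60507.13 × 3% = 1815.21
Buyer bears: inland to port 1476.54 + export clearance 125.02 + origin terminal 128.16 + freight 3650.75 + insurance 519.10 + destination terminal 1244.81 + delivery 1336.22 + duty 1815.21 = 10295.81
Landed cost = invoice 54607.56 + 10295.81 = 64903.37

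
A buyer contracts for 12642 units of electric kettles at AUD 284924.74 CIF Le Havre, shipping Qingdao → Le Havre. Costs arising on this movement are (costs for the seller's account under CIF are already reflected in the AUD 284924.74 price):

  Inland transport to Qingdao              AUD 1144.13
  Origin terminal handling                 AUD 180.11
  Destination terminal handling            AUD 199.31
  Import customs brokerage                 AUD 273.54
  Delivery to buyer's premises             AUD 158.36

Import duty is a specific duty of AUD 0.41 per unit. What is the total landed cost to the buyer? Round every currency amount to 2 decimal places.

Total landed cost: AUD 290739.17

CIF: the seller pays costs through ocean freight and marine insurance to the destination port.
Already in the invoice (seller's account under CIF): inland to port, origin terminal — exclude.
The CIF price already equals the CIF value: 284924.74
Import duty = 12642 × 0.41 = 5183.22
Buyer bears: destination terminal 199.31 + brokerage 273.54 + delivery 158.36 + duty 5183.22 = 5814.43
Landed cost = invoice 284924.74 + 5814.43 = 290739.17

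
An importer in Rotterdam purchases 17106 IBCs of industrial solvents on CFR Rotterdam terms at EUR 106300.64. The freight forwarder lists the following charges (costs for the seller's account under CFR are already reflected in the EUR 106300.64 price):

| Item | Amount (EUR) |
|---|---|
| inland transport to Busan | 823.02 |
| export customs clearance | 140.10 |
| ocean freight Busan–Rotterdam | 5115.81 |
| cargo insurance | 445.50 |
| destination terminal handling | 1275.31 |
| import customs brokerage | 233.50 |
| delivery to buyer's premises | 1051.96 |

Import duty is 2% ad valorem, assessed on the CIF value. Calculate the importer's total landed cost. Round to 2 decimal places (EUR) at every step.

CFR: the seller pays costs through ocean freight to the destination port, but not insurance.
Already in the invoice (seller's account under CFR): inland to port, export clearance, freight — exclude.
CIF value = CFR price + insurance = 106300.64 + 445.50 = 106746.14
Import duty = 106746.14 × 2% = 2134.92
Buyer bears: insurance 445.50 + destination terminal 1275.31 + brokerage 233.50 + delivery 1051.96 + duty 2134.92 = 5141.19
Landed cost = invoice 106300.64 + 5141.19 = 111441.83

Total landed cost: EUR 111441.83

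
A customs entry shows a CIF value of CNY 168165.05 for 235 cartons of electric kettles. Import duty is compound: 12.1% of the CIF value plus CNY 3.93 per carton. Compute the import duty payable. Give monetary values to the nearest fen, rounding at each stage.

Ad valorem component: 168165.05 × 12.1% = 20347.97
Specific component: 235 × 3.93 = 923.55
Import duty = 20347.97 + 923.55 = 21271.52

Import duty: CNY 21271.52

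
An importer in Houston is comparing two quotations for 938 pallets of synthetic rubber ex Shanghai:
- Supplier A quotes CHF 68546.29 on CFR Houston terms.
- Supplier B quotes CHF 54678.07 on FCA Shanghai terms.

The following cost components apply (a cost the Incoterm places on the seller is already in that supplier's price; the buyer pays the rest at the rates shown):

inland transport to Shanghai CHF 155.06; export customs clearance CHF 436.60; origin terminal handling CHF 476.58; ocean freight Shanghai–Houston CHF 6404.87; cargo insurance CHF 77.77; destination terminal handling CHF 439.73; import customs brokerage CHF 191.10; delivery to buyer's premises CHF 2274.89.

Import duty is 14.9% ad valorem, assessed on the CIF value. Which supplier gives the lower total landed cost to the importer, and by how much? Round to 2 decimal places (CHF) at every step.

Supplier B is cheaper by CHF 8027.79

Supplier A (CFR):
CIF value = CFR price + insurance = 68546.29 + 77.77 = 68624.06
Import duty = 68624.06 × 14.9% = 10224.98
Buyer bears (A): 77.77 + 439.73 + 191.10 + 2274.89 = 2983.49
Landed cost (A) = invoice 68546.29 + 2983.49 + duty 10224.98 = 81754.76
Supplier B (FCA):
CIF value = FCA price + origin terminal + freight + insurance = 54678.07 + 476.58 + 6404.87 + 77.77 = 61637.29
Import duty = 61637.29 × 14.9% = 9183.96
Buyer bears (B): 476.58 + 6404.87 + 77.77 + 439.73 + 191.10 + 2274.89 = 9864.94
Landed cost (B) = invoice 54678.07 + 9864.94 + duty 9183.96 = 73726.97
Difference = |81754.76 − 73726.97| = 8027.79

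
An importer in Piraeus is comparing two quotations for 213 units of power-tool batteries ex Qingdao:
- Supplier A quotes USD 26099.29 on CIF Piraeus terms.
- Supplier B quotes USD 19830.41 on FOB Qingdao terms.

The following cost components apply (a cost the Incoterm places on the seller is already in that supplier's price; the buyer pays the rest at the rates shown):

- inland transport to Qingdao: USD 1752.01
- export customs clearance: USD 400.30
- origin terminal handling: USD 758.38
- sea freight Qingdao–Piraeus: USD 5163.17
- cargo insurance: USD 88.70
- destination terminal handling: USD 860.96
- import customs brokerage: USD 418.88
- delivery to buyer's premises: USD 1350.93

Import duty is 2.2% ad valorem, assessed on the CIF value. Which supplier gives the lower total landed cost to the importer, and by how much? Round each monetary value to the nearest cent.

Supplier B is cheaper by USD 1039.38

Supplier A (CIF):
The CIF price already equals the CIF value: 26099.29
Import duty = 26099.29 × 2.2% = 574.18
Buyer bears (A): 860.96 + 418.88 + 1350.93 = 2630.77
Landed cost (A) = invoice 26099.29 + 2630.77 + duty 574.18 = 29304.24
Supplier B (FOB):
CIF value = FOB price + freight + insurance = 19830.41 + 5163.17 + 88.70 = 25082.28
Import duty = 25082.28 × 2.2% = 551.81
Buyer bears (B): 5163.17 + 88.70 + 860.96 + 418.88 + 1350.93 = 7882.64
Landed cost (B) = invoice 19830.41 + 7882.64 + duty 551.81 = 28264.86
Difference = |29304.24 − 28264.86| = 1039.38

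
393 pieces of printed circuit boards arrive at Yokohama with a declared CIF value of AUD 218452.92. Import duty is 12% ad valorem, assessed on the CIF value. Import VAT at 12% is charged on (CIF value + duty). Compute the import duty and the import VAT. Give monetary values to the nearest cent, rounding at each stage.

Import duty = 218452.92 × 12% = 26214.35
VAT base = CIF + duty = 218452.92 + 26214.35 = 244667.27
Import VAT = 244667.27 × 12% = 29360.07

Import duty: AUD 26214.35; import VAT: AUD 29360.07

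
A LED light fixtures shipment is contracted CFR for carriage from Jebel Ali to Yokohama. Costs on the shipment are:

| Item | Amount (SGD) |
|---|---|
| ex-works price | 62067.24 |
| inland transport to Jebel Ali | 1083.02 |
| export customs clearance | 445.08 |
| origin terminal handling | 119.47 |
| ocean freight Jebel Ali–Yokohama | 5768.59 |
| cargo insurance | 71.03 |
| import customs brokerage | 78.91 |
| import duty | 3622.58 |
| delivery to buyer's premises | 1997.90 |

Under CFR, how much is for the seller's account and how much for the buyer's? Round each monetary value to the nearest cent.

CFR: the seller pays costs through ocean freight to the destination port, but not insurance.
Seller's account: goods 62067.24 + inland to port 1083.02 + export clearance 445.08 + origin terminal 119.47 + freight 5768.59 = 69483.40
Buyer's account: insurance 71.03 + brokerage 78.91 + duty 3622.58 + delivery 1997.90 = 5770.42

Seller: SGD 69483.40; buyer: SGD 5770.42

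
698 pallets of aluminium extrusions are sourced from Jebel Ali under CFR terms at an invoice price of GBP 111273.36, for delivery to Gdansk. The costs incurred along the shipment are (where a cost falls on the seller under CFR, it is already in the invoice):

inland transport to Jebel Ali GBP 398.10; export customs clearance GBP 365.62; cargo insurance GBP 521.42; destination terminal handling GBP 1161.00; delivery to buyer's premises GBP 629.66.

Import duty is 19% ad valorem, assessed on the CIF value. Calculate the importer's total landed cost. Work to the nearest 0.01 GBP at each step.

CFR: the seller pays costs through ocean freight to the destination port, but not insurance.
Already in the invoice (seller's account under CFR): inland to port, export clearance — exclude.
CIF value = CFR price + insurance = 111273.36 + 521.42 = 111794.78
Import duty = 111794.78 × 19% = 21241.01
Buyer bears: insurance 521.42 + destination terminal 1161.00 + delivery 629.66 + duty 21241.01 = 23553.09
Landed cost = invoice 111273.36 + 23553.09 = 134826.45

Total landed cost: GBP 134826.45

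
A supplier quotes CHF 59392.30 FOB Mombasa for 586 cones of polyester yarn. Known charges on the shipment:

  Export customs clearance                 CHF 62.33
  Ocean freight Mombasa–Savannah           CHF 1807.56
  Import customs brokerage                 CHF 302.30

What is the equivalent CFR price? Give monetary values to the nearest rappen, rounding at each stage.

CFR price: CHF 61199.86

Not relevant to the conversion: export clearance — on the seller under both FOB and CFR; already in the FOB price and stays in the CFR price. brokerage — on the buyer under both terms; not part of either seller's price.
From FOB to CFR, the seller additionally bears: freight.
CFR price = 59392.30 + 1807.56 = 61199.86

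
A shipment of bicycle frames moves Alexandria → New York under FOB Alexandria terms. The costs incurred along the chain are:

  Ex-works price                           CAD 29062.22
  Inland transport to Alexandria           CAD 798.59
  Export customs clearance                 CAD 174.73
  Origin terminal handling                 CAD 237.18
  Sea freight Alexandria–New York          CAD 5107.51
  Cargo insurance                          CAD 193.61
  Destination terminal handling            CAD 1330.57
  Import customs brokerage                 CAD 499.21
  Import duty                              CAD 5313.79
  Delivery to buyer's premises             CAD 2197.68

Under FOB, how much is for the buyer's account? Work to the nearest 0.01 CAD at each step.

Buyer's account: CAD 14642.37

FOB: the seller bears costs until goods are on board at the origin port; the buyer bears freight, insurance and all costs thereafter.
Seller's account: goods 29062.22 + inland to port 798.59 + export clearance 174.73 + origin terminal 237.18 = 30272.72
Buyer's account: freight 5107.51 + insurance 193.61 + destination terminal 1330.57 + brokerage 499.21 + duty 5313.79 + delivery 2197.68 = 14642.37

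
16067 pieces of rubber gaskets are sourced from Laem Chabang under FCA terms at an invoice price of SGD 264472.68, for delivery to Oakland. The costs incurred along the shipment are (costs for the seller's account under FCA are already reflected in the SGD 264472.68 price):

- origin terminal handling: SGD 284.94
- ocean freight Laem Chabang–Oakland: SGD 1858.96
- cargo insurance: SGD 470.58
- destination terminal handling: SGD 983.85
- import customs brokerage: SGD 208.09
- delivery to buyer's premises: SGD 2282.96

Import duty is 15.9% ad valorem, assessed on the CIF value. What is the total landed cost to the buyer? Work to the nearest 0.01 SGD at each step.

Total landed cost: SGD 313028.92

FCA: the seller delivers export-cleared goods to the carrier; the buyer bears costs from that point.
CIF value = FCA price + origin terminal + freight + insurance = 264472.68 + 284.94 + 1858.96 + 470.58 = 267087.16
Import duty = 267087.16 × 15.9% = 42466.86
Buyer bears: origin terminal 284.94 + freight 1858.96 + insurance 470.58 + destination terminal 983.85 + brokerage 208.09 + delivery 2282.96 + duty 42466.86 = 48556.24
Landed cost = invoice 264472.68 + 48556.24 = 313028.92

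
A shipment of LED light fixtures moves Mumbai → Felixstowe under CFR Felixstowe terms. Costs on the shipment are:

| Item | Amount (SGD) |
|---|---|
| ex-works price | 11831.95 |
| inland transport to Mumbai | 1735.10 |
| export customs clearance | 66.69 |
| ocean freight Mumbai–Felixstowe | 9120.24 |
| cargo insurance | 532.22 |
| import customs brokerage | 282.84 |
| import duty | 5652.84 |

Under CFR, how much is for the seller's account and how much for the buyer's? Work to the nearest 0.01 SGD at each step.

CFR: the seller pays costs through ocean freight to the destination port, but not insurance.
Seller's account: goods 11831.95 + inland to port 1735.10 + export clearance 66.69 + freight 9120.24 = 22753.98
Buyer's account: insurance 532.22 + brokerage 282.84 + duty 5652.84 = 6467.90

Seller: SGD 22753.98; buyer: SGD 6467.90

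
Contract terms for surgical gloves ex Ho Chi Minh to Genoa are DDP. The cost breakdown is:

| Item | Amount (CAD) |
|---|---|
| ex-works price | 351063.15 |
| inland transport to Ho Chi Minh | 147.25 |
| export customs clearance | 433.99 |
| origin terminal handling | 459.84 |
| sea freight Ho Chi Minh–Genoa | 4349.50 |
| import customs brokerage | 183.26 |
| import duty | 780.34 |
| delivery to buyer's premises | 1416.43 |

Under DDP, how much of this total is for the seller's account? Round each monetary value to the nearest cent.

Seller's account: CAD 358833.76

DDP: the seller bears all costs including import duty.
Seller's account: goods 351063.15 + inland to port 147.25 + export clearance 433.99 + origin terminal 459.84 + freight 4349.50 + brokerage 183.26 + duty 780.34 + delivery 1416.43 = 358833.76
Buyer's account: 0.00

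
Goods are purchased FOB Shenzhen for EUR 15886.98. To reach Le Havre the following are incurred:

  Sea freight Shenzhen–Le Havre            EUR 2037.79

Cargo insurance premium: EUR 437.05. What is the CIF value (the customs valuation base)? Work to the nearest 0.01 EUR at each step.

CIF = FOB price + freight + insurance
CIF = 15886.98 + 2037.79 + 437.05 = 18361.82

CIF value: EUR 18361.82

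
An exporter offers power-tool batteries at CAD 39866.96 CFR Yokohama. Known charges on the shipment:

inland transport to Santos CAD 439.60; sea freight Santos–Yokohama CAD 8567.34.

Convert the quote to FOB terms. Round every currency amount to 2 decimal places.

FOB price: CAD 31299.62

Not relevant to the conversion: inland to port — on the seller under both CFR and FOB; already in the CFR price and stays in the FOB price.
From CFR to FOB, the seller no longer bears: freight.
FOB price = 39866.96 − 8567.34 = 31299.62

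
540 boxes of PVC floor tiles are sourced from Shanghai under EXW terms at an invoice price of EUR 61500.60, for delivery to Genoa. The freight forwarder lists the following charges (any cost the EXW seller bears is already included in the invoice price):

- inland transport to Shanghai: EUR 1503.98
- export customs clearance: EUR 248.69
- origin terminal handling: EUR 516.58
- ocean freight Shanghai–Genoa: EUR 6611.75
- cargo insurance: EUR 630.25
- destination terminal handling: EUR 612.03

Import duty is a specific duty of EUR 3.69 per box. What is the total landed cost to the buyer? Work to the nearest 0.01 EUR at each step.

Total landed cost: EUR 73616.48

EXW: the seller makes goods available at their premises; the buyer bears all onward costs.
CIF value = EXW price + inland to port + export clearance + origin terminal + freight + insurance = 61500.60 + 1503.98 + 248.69 + 516.58 + 6611.75 + 630.25 = 71011.85
Import duty = 540 × 3.69 = 1992.60
Buyer bears: inland to port 1503.98 + export clearance 248.69 + origin terminal 516.58 + freight 6611.75 + insurance 630.25 + destination terminal 612.03 + duty 1992.60 = 12115.88
Landed cost = invoice 61500.60 + 12115.88 = 73616.48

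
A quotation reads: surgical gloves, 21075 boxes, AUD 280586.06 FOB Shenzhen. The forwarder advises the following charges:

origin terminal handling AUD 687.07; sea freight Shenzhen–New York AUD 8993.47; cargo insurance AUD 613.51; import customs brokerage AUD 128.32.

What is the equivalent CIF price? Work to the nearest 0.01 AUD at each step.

Not relevant to the conversion: origin terminal — on the seller under both FOB and CIF; already in the FOB price and stays in the CIF price. brokerage — on the buyer under both terms; not part of either seller's price.
From FOB to CIF, the seller additionally bears: freight, insurance.
CIF price = 280586.06 + 8993.47 + 613.51 = 290193.04

CIF price: AUD 290193.04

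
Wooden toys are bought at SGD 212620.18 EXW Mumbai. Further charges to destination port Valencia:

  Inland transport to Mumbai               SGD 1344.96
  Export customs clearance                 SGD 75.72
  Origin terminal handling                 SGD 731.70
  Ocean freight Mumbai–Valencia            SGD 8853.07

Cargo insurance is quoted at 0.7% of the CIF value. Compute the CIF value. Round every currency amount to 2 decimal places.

CIF value: SGD 225202.04

Let C be the CIF value. C = EXW price + pre-shipment costs + freight + 0.7% × C
C − 0.7% × C = 212620.18 + 1344.96 + 75.72 + 731.70 + 8853.07
0.993 × C = 223625.63
C = 223625.63 / 0.993 = 225202.04
Insurance premium = 0.7% × 225202.04 = 1576.41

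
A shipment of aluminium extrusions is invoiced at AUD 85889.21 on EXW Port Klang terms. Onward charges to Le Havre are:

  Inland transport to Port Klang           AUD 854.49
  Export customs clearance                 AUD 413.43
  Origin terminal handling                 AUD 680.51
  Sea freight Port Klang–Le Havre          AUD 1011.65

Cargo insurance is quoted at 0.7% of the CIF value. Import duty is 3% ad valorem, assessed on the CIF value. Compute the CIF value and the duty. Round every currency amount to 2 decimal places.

Let C be the CIF value. C = EXW price + pre-shipment costs + freight + 0.7% × C
C − 0.7% × C = 85889.21 + 854.49 + 413.43 + 680.51 + 1011.65
0.993 × C = 88849.29
C = 88849.29 / 0.993 = 89475.62
Insurance premium = 0.7% × 89475.62 = 626.33
Import duty = 89475.62 × 3% = 2684.27

CIF value: AUD 89475.62; import duty: AUD 2684.27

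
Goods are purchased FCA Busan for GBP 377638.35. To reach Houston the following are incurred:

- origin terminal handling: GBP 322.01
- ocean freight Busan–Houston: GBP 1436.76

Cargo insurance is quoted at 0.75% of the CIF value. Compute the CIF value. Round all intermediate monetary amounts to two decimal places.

Let C be the CIF value. C = FCA price + pre-shipment costs + freight + 0.75% × C
C − 0.75% × C = 377638.35 + 322.01 + 1436.76
0.9925 × C = 379397.12
C = 379397.12 / 0.9925 = 382264.10
Insurance premium = 0.75% × 382264.10 = 2866.98

CIF value: GBP 382264.10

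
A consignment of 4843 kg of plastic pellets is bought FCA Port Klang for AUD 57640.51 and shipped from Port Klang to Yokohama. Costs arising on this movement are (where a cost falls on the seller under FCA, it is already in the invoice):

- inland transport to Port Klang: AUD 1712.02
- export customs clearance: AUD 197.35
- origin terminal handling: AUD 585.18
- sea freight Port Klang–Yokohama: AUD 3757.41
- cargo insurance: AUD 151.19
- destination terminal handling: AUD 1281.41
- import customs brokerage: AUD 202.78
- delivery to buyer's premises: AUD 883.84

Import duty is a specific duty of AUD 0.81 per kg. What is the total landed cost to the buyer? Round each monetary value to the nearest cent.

Total landed cost: AUD 68425.15

FCA: the seller delivers export-cleared goods to the carrier; the buyer bears costs from that point.
Already in the invoice (seller's account under FCA): inland to port, export clearance — exclude.
CIF value = FCA price + origin terminal + freight + insurance = 57640.51 + 585.18 + 3757.41 + 151.19 = 62134.29
Import duty = 4843 × 0.81 = 3922.83
Buyer bears: origin terminal 585.18 + freight 3757.41 + insurance 151.19 + destination terminal 1281.41 + brokerage 202.78 + delivery 883.84 + duty 3922.83 = 10784.64
Landed cost = invoice 57640.51 + 10784.64 = 68425.15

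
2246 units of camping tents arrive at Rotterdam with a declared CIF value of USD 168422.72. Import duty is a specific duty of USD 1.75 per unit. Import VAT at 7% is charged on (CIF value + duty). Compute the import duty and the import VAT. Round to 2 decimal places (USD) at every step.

Import duty = 2246 × 1.75 = 3930.50
VAT base = CIF + duty = 168422.72 + 3930.50 = 172353.22
Import VAT = 172353.22 × 7% = 12064.73

Import duty: USD 3930.50; import VAT: USD 12064.73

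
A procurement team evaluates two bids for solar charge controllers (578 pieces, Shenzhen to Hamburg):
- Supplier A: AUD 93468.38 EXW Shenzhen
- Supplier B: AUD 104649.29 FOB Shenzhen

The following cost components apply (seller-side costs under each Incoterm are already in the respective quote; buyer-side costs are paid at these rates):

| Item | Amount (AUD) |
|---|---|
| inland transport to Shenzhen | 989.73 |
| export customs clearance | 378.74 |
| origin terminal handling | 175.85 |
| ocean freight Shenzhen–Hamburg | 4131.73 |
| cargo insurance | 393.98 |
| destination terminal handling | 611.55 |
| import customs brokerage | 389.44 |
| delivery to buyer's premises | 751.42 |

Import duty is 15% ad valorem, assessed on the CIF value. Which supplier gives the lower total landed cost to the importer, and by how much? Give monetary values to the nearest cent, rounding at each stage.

Supplier A is cheaper by AUD 11082.08

Supplier A (EXW):
CIF value = EXW price + inland to port + export clearance + origin terminal + freight + insurance = 93468.38 + 989.73 + 378.74 + 175.85 + 4131.73 + 393.98 = 99538.41
Import duty = 99538.41 × 15% = 14930.76
Buyer bears (A): 989.73 + 378.74 + 175.85 + 4131.73 + 393.98 + 611.55 + 389.44 + 751.42 = 7822.44
Landed cost (A) = invoice 93468.38 + 7822.44 + duty 14930.76 = 116221.58
Supplier B (FOB):
CIF value = FOB price + freight + insurance = 104649.29 + 4131.73 + 393.98 = 109175.00
Import duty = 109175.00 × 15% = 16376.25
Buyer bears (B): 4131.73 + 393.98 + 611.55 + 389.44 + 751.42 = 6278.12
Landed cost (B) = invoice 104649.29 + 6278.12 + duty 16376.25 = 127303.66
Difference = |116221.58 − 127303.66| = 11082.08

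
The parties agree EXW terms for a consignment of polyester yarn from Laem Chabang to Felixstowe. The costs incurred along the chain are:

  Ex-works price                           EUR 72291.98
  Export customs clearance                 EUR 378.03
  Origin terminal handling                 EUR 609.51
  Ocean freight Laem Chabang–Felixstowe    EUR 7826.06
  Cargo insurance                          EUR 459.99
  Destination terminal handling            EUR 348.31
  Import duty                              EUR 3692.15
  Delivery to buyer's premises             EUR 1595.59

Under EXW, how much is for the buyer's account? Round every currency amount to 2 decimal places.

Buyer's account: EUR 14909.64

EXW: the seller makes goods available at their premises; the buyer bears all onward costs.
Seller's account: goods 72291.98 = 72291.98
Buyer's account: export clearance 378.03 + origin terminal 609.51 + freight 7826.06 + insurance 459.99 + destination terminal 348.31 + duty 3692.15 + delivery 1595.59 = 14909.64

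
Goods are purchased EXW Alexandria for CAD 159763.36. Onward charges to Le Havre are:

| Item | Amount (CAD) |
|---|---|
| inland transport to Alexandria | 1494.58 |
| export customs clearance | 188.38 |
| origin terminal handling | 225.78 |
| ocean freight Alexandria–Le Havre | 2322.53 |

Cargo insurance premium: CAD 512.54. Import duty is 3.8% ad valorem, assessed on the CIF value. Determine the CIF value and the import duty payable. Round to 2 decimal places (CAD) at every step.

CIF = EXW price + pre-shipment costs + freight + insurance
CIF = 159763.36 + 1494.58 + 188.38 + 225.78 + 2322.53 + 512.54 = 164507.17
Import duty = 164507.17 × 3.8% = 6251.27

CIF value: CAD 164507.17; import duty: CAD 6251.27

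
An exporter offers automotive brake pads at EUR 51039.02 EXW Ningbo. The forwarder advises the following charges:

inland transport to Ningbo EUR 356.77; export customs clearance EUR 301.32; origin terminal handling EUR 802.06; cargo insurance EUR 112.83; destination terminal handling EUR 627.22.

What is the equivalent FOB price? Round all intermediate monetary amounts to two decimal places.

Not relevant to the conversion: insurance, destination terminal — on the buyer under both terms; not part of either seller's price.
From EXW to FOB, the seller additionally bears: inland to port, export clearance, origin terminal.
FOB price = 51039.02 + 356.77 + 301.32 + 802.06 = 52499.17

FOB price: EUR 52499.17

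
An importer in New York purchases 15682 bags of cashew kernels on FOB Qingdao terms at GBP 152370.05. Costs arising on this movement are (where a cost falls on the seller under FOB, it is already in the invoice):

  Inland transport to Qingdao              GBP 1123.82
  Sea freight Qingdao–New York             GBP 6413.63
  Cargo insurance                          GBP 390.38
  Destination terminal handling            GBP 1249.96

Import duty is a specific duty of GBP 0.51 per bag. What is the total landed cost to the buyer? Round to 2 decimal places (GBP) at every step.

Total landed cost: GBP 168421.84

FOB: the seller bears costs until goods are on board at the origin port; the buyer bears freight, insurance and all costs thereafter.
Already in the invoice (seller's account under FOB): inland to port — exclude.
CIF value = FOB price + freight + insurance = 152370.05 + 6413.63 + 390.38 = 159174.06
Import duty = 15682 × 0.51 = 7997.82
Buyer bears: freight 6413.63 + insurance 390.38 + destination terminal 1249.96 + duty 7997.82 = 16051.79
Landed cost = invoice 152370.05 + 16051.79 = 168421.84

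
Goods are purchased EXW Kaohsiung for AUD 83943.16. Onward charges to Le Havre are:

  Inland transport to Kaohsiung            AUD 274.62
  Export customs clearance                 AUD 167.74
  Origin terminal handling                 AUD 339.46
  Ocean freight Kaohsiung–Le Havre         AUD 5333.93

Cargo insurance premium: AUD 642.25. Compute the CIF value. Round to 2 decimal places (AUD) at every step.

CIF value: AUD 90701.16

CIF = EXW price + pre-shipment costs + freight + insurance
CIF = 83943.16 + 274.62 + 167.74 + 339.46 + 5333.93 + 642.25 = 90701.16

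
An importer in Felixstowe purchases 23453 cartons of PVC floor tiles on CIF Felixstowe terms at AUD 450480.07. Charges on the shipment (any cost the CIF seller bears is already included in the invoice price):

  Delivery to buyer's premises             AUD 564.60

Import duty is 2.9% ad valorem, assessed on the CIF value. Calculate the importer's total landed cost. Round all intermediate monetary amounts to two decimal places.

CIF: the seller pays costs through ocean freight and marine insurance to the destination port.
The CIF price already equals the CIF value: 450480.07
Import duty = 450480.07 × 2.9% = 13063.92
Buyer bears: delivery 564.60 + duty 13063.92 = 13628.52
Landed cost = invoice 450480.07 + 13628.52 = 464108.59

Total landed cost: AUD 464108.59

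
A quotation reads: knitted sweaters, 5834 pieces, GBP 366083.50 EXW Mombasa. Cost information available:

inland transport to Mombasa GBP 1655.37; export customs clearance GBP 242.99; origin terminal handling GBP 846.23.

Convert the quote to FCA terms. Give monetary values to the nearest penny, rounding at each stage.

Not relevant to the conversion: origin terminal — on the buyer under both terms; not part of either seller's price.
From EXW to FCA, the seller additionally bears: inland to port, export clearance.
FCA price = 366083.50 + 1655.37 + 242.99 = 367981.86

FCA price: GBP 367981.86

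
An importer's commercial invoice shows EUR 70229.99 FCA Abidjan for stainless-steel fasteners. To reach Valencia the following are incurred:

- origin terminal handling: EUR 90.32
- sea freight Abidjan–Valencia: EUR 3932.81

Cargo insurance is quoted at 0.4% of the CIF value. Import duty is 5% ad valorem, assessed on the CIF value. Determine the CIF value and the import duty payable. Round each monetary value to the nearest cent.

Let C be the CIF value. C = FCA price + pre-shipment costs + freight + 0.4% × C
C − 0.4% × C = 70229.99 + 90.32 + 3932.81
0.996 × C = 74253.12
C = 74253.12 / 0.996 = 74551.33
Insurance premium = 0.4% × 74551.33 = 298.21
Import duty = 74551.33 × 5% = 3727.57

CIF value: EUR 74551.33; import duty: EUR 3727.57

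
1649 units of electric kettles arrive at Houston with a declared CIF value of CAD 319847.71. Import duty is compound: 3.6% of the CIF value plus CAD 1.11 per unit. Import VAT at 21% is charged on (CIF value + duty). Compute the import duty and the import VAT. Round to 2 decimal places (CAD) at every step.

Import duty: CAD 13344.91; import VAT: CAD 69970.45

Ad valorem component: 319847.71 × 3.6% = 11514.52
Specific component: 1649 × 1.11 = 1830.39
Import duty = 11514.52 + 1830.39 = 13344.91
VAT base = CIF + duty = 319847.71 + 13344.91 = 333192.62
Import VAT = 333192.62 × 21% = 69970.45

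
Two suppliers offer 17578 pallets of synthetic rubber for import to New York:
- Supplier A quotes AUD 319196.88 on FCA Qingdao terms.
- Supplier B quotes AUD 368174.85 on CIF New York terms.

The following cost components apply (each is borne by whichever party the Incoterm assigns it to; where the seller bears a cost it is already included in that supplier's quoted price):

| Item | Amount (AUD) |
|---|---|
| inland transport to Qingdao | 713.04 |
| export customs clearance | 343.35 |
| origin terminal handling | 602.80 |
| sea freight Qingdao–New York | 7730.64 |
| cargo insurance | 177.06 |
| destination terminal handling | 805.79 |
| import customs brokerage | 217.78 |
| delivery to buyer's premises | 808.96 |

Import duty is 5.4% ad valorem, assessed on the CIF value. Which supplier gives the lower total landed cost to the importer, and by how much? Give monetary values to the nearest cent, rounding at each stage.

Supplier A is cheaper by AUD 42652.71

Supplier A (FCA):
CIF value = FCA price + origin terminal + freight + insurance = 319196.88 + 602.80 + 7730.64 + 177.06 = 327707.38
Import duty = 327707.38 × 5.4% = 17696.20
Buyer bears (A): 602.80 + 7730.64 + 177.06 + 805.79 + 217.78 + 808.96 = 10343.03
Landed cost (A) = invoice 319196.88 + 10343.03 + duty 17696.20 = 347236.11
Supplier B (CIF):
The CIF price already equals the CIF value: 368174.85
Import duty = 368174.85 × 5.4% = 19881.44
Buyer bears (B): 805.79 + 217.78 + 808.96 = 1832.53
Landed cost (B) = invoice 368174.85 + 1832.53 + duty 19881.44 = 389888.82
Difference = |347236.11 − 389888.82| = 42652.71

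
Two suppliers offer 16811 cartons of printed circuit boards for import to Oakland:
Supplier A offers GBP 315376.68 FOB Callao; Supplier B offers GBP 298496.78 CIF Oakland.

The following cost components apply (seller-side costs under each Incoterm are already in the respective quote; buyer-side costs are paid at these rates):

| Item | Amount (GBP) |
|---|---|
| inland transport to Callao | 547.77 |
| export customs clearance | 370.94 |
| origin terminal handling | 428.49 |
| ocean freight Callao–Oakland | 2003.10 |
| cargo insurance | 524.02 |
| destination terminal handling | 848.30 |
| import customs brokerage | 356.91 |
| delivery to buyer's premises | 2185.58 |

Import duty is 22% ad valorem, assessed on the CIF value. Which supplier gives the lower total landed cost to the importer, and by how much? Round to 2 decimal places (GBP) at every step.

Supplier A (FOB):
CIF value = FOB price + freight + insurance = 315376.68 + 2003.10 + 524.02 = 317903.80
Import duty = 317903.80 × 22% = 69938.84
Buyer bears (A): 2003.10 + 524.02 + 848.30 + 356.91 + 2185.58 = 5917.91
Landed cost (A) = invoice 315376.68 + 5917.91 + duty 69938.84 = 391233.43
Supplier B (CIF):
The CIF price already equals the CIF value: 298496.78
Import duty = 298496.78 × 22% = 65669.29
Buyer bears (B): 848.30 + 356.91 + 2185.58 = 3390.79
Landed cost (B) = invoice 298496.78 + 3390.79 + duty 65669.29 = 367556.86
Difference = |391233.43 − 367556.86| = 23676.57

Supplier B is cheaper by GBP 23676.57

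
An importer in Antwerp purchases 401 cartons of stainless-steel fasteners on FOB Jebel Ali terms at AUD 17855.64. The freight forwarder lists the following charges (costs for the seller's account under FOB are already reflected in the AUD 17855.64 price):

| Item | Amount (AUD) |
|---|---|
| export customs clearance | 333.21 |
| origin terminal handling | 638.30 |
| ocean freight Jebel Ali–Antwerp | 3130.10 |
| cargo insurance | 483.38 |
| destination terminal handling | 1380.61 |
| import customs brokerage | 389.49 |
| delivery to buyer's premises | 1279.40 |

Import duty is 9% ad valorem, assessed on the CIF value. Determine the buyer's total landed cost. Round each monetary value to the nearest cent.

Total landed cost: AUD 26450.84

FOB: the seller bears costs until goods are on board at the origin port; the buyer bears freight, insurance and all costs thereafter.
Already in the invoice (seller's account under FOB): export clearance, origin terminal — exclude.
CIF value = FOB price + freight + insurance = 17855.64 + 3130.10 + 483.38 = 21469.12
Import duty = 21469.12 × 9% = 1932.22
Buyer bears: freight 3130.10 + insurance 483.38 + destination terminal 1380.61 + brokerage 389.49 + delivery 1279.40 + duty 1932.22 = 8595.20
Landed cost = invoice 17855.64 + 8595.20 = 26450.84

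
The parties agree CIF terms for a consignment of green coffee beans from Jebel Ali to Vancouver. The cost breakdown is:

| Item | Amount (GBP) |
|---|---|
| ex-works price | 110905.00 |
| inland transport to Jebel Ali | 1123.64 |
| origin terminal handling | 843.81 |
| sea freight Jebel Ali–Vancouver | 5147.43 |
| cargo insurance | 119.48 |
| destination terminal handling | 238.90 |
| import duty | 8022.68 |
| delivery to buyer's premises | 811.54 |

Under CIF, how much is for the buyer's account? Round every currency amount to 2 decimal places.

CIF: the seller pays costs through ocean freight and marine insurance to the destination port.
Seller's account: goods 110905.00 + inland to port 1123.64 + origin terminal 843.81 + freight 5147.43 + insurance 119.48 = 118139.36
Buyer's account: destination terminal 238.90 + duty 8022.68 + delivery 811.54 = 9073.12

Buyer's account: GBP 9073.12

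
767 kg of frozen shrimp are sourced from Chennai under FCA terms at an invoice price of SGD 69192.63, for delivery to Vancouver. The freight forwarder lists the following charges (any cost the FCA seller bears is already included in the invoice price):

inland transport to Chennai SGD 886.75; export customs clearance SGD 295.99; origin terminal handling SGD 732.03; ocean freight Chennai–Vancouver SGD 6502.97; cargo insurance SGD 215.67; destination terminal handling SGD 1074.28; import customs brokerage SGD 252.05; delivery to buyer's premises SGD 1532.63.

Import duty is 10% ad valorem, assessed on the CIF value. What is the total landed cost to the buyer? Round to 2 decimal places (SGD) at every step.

FCA: the seller delivers export-cleared goods to the carrier; the buyer bears costs from that point.
Already in the invoice (seller's account under FCA): inland to port, export clearance — exclude.
CIF value = FCA price + origin terminal + freight + insurance = 69192.63 + 732.03 + 6502.97 + 215.67 = 76643.30
Import duty = 76643.30 × 10% = 7664.33
Buyer bears: origin terminal 732.03 + freight 6502.97 + insurance 215.67 + destination terminal 1074.28 + brokerage 252.05 + delivery 1532.63 + duty 7664.33 = 17973.96
Landed cost = invoice 69192.63 + 17973.96 = 87166.59

Total landed cost: SGD 87166.59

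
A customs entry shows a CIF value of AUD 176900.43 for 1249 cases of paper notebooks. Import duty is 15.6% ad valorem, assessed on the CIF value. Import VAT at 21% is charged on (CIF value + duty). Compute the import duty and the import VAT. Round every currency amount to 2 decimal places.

Import duty: AUD 27596.47; import VAT: AUD 42944.35

Import duty = 176900.43 × 15.6% = 27596.47
VAT base = CIF + duty = 176900.43 + 27596.47 = 204496.90
Import VAT = 204496.90 × 21% = 42944.35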